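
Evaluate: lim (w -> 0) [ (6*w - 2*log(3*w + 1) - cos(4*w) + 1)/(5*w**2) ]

Substitution gives 0/0; apply L'Hôpital's rule 2 times.
After differentiating numerator and denominator 2 times the quotient is (16*cos(4*w) + 18/(3*w + 1)^2)/(10); at w = 0 this is 17/5.

17/5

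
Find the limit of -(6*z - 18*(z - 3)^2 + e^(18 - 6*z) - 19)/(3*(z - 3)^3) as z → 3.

Direct substitution gives 0/0.
Apply L'Hôpital: lim (-36*z - 6*e^(18 - 6*z) + 114)/(-9*(z - 3)^2), still 0/0.
Apply L'Hôpital: lim (36*e^(18 - 6*z) - 36)/(54 - 18*z), still 0/0.
After 3 applications of L'Hôpital's rule the quotient is (-216*e^(18 - 6*z))/(-18); substituting z = 3 gives 12.

12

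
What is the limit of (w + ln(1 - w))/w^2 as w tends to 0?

-1/2

Direct substitution gives 0/0.
Apply L'Hôpital: lim (1 - 1/(1 - w))/(2*w), still 0/0.
After 2 applications of L'Hôpital's rule the quotient is (-1/(1 - w)^2)/(2); substituting w = 0 gives -1/2.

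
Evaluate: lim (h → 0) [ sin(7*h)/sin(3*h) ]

7/3

Substitution gives 0/0.
Divide numerator and denominator by h: sin(7h)/h → 7 and sin(3h)/h → 3, so the limit is 1·7/3 = 7/3.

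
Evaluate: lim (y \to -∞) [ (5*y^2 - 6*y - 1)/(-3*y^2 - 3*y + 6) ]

Numerator and denominator both have degree 2.
Dividing every term by y^2, all lower-order terms vanish and the limit is the ratio of leading coefficients, 5/(-3) = -5/3.

-5/3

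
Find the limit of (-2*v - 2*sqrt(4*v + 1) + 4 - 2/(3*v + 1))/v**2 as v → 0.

-14

Substitution gives 0/0 (the numerator vanishes to order 2).
Expand each term to order v^2: the coefficient of v^2 in -2·√(1 + 4v) is 4 and in -2·1/(1 + 3v) is -18.
Lower-order terms cancel with the polynomial part, so the numerator is (-14)·v^2 + o(v^2), and the limit is (-14)/(1) = -14.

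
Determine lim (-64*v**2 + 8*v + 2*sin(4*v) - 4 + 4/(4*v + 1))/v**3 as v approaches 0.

Substitution gives 0/0; apply L'Hôpital's rule 3 times.
After differentiating numerator and denominator 3 times the quotient is (-128*cos(4*v) - 1536/(4*v + 1)^4)/(6); at v = 0 this is -832/3.

-832/3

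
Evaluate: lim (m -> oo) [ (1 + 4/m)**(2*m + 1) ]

e^(8)

The base → 1 and the exponent → ∞: a 1^∞ form.
Take logarithms: (2m + 1)·ln(1 + 4/m). Since ln(1+u) ~ u for small u, this behaves like (2m)·(4/m) → 8.
So the limit is e^(8).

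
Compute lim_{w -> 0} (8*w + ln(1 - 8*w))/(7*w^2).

-32/7

Direct substitution gives 0/0.
Apply L'Hôpital: lim (8 - 8/(1 - 8*w))/(14*w), still 0/0.
After 2 applications of L'Hôpital's rule the quotient is (-64/(1 - 8*w)^2)/(14); substituting w = 0 gives -32/7.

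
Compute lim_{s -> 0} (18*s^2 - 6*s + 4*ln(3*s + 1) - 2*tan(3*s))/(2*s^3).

Substitution gives 0/0; apply L'Hôpital's rule 3 times.
After differentiating numerator and denominator 3 times the quotient is (108*(4*(3*s + 1)^3*(cos(6*s) - 2)/(cos(6*s) + 1)^2 + 2)/(3*s + 1)^3)/(12); at s = 0 this is 9.

9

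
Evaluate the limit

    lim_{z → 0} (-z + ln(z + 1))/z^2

-1/2

Direct substitution gives 0/0.
Apply L'Hôpital: lim (-1 + 1/(z + 1))/(2*z), still 0/0.
After 2 applications of L'Hôpital's rule the quotient is (-1/(z + 1)^2)/(2); substituting z = 0 gives -1/2.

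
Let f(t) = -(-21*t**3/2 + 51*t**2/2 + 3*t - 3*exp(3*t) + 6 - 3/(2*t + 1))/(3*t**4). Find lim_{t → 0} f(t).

155/8

Substitution gives 0/0; apply L'Hôpital's rule 4 times.
After differentiating numerator and denominator 4 times the quotient is (-243*e^(3*t) - 1152/(2*t + 1)^5)/(-72); at t = 0 this is 155/8.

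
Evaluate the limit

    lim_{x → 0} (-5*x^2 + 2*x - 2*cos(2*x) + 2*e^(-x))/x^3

-1/3

Substitution gives 0/0; apply L'Hôpital's rule 3 times.
After differentiating numerator and denominator 3 times the quotient is (-16*sin(2*x) - 2*e^(-x))/(6); at x = 0 this is -1/3.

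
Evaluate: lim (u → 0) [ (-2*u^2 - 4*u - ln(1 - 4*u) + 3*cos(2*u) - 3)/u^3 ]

Substitution gives 0/0; apply L'Hôpital's rule 3 times.
After differentiating numerator and denominator 3 times the quotient is (24*sin(2*u) - 128/(4*u - 1)^3)/(6); at u = 0 this is 64/3.

64/3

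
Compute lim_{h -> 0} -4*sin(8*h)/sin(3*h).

-32/3

Substitution gives 0/0.
Divide numerator and denominator by h: sin(8h)/h → 8 and sin(3h)/h → 3, so the limit is -4·8/3 = -32/3.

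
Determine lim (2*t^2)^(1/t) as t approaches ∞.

1

Base → ∞ and exponent → 0: an ∞^0 form.
Take logs: (1/t)·ln(2·t^2) = (ln 2 + 2·ln t)/t → 0.
So the limit is e^0 = 1.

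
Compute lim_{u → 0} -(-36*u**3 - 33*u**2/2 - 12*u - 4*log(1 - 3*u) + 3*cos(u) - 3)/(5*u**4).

Substitution gives 0/0; apply L'Hôpital's rule 4 times.
After differentiating numerator and denominator 4 times the quotient is (3*cos(u) + 1944/(3*u - 1)^4)/(-120); at u = 0 this is -649/40.

-649/40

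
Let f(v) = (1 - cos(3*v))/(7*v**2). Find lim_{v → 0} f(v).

9/14

Substitution gives 0/0.
Use (1 − cos u)/u² → 1/2 with u = 3v: the limit is 3²/(2·7) = 9/14.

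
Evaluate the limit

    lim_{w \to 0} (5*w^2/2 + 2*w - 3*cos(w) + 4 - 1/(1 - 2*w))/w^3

-8

Substitution gives 0/0 (the numerator vanishes to order 3).
Expand each term to order w^3: the coefficient of w^3 in -3·cos(w) is 0 and in −1/(1 - 2w) is -8.
Lower-order terms cancel with the polynomial part, so the numerator is (-8)·w^3 + o(w^3), and the limit is (-8)/(1) = -8.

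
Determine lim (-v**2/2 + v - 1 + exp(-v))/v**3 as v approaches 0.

-1/6

Direct substitution gives 0/0.
Apply L'Hôpital: lim (-v + 1 - e^(-v))/(3*v^2), still 0/0.
Apply L'Hôpital: lim (-1 + e^(-v))/(6*v), still 0/0.
After 3 applications of L'Hôpital's rule the quotient is (-e^(-v))/(6); substituting v = 0 gives -1/6.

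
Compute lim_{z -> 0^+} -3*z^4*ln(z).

This is a 0·(−∞) form. Rewrite as -3·ln(z) / z^(−4) and apply L'Hôpital:
the derivative quotient is -3·(1/z) / (−4·z^(−5)) = (3/4)·z^4 → 0.

0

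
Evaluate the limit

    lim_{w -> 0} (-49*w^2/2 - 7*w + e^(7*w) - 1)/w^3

Direct substitution gives 0/0.
Apply L'Hôpital: lim (-49*w + 7*e^(7*w) - 7)/(3*w^2), still 0/0.
Apply L'Hôpital: lim (49*e^(7*w) - 49)/(6*w), still 0/0.
After 3 applications of L'Hôpital's rule the quotient is (343*e^(7*w))/(6); substituting w = 0 gives 343/6.

343/6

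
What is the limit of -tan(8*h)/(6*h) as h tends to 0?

-4/3

Substitution gives 0/0.
Since tan(u)/u → 1 as u → 0, tan(8h)/(8h) → 1 and the limit is 8/(-6) = -4/3.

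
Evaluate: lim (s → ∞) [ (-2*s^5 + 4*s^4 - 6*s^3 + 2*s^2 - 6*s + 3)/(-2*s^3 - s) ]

The numerator has higher degree (5 > 3); the quotient behaves like (-2/(-2))·s^2 for large |s|.
As s → +∞ this diverges to ∞.

∞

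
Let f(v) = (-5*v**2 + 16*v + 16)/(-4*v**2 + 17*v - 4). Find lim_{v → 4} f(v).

8/5

At v = 4 both the top and bottom vanish — a removable singularity. Factoring out (v - 4) from each leaves (-5*v - 4)/(1 - 4*v), which at v = 4 equals 8/5.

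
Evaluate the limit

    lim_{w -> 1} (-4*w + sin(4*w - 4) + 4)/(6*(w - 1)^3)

Direct substitution gives 0/0.
Apply L'Hôpital: lim (4*cos(4*w - 4) - 4)/(18*(w - 1)^2), still 0/0.
Apply L'Hôpital: lim (-16*sin(4*w - 4))/(36*w - 36), still 0/0.
After 3 applications of L'Hôpital's rule the quotient is (-64*cos(4*w - 4))/(36); substituting w = 1 gives -16/9.

-16/9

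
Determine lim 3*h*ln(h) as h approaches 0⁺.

0

This is a 0·(−∞) form. Rewrite as 3·ln(h) / h^(−1) and apply L'Hôpital:
the derivative quotient is 3·(1/h) / (−1·h^(−2)) = (-3/1)·h^1 → 0.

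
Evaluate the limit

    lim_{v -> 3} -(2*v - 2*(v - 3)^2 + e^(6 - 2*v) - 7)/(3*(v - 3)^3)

4/9

Direct substitution gives 0/0.
Apply L'Hôpital: lim (-4*v - 2*e^(6 - 2*v) + 14)/(-9*(v - 3)^2), still 0/0.
Apply L'Hôpital: lim (4*e^(6 - 2*v) - 4)/(54 - 18*v), still 0/0.
After 3 applications of L'Hôpital's rule the quotient is (-8*e^(6 - 2*v))/(-18); substituting v = 3 gives 4/9.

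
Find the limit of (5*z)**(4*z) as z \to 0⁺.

1

Base → 0⁺ and exponent → 0⁺: a 0^0 form.
Take logs: 4z·ln(5z). This is 0·(−∞); rewriting as ln(5z)/(1/(4z)) and applying L'Hôpital gives 0.
Hence the limit is e^0 = 1.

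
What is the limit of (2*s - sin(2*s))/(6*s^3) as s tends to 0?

2/9

Direct substitution gives 0/0.
Apply L'Hôpital: lim (2 - 2*cos(2*s))/(18*s^2), still 0/0.
Apply L'Hôpital: lim (4*sin(2*s))/(36*s), still 0/0.
After 3 applications of L'Hôpital's rule the quotient is (8*cos(2*s))/(36); substituting s = 0 gives 2/9.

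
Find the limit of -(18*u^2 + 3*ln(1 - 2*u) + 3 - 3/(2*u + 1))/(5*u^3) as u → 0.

Substitution gives 0/0 (the numerator vanishes to order 3).
Expand each term to order u^3: the coefficient of u^3 in 3·ln(1 - 2u) is -8 and in -3·1/(1 + 2u) is 24.
Lower-order terms cancel with the polynomial part, so the numerator is (16)·u^3 + o(u^3), and the limit is (16)/(-5) = -16/5.

-16/5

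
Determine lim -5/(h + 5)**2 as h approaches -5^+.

-∞

As h → -5⁺, (h + 5) → 0⁺, so (h + 5)^2 → 0⁺ and -5/(h + 5)^2 → -∞.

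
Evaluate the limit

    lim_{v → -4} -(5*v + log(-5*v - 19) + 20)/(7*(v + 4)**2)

25/14

Direct substitution gives 0/0.
Apply L'Hôpital: lim (5 - 5/(-5*v - 19))/(-14*v - 56), still 0/0.
After 2 applications of L'Hôpital's rule the quotient is (-25/(-5*v - 19)^2)/(-14); substituting v = -4 gives 25/14.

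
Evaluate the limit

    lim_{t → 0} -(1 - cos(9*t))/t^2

-81/2

Substitution gives 0/0.
Use (1 − cos u)/u² → 1/2 with u = 9t: the limit is 9²/(2·(-1)) = -81/2.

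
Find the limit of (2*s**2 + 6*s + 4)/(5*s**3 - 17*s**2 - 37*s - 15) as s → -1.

1/6

Direct substitution gives 0/0, so factor. Both numerator and denominator have (s + 1) as a factor.
After cancelling, the expression reduces to (2*s + 4)/(5*s^2 - 22*s - 15).
Substituting s = -1 gives 1/6.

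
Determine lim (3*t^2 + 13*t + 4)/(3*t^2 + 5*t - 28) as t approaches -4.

Since t = -4 makes numerator and denominator zero, (t + 4) divides both.
Cancelling it gives (3*t + 1)/(3*t - 7); now plug in t = -4 to get 11/19.

11/19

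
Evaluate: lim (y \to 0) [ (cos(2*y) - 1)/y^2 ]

-2

Direct substitution gives 0/0.
Apply L'Hôpital: lim (-2*sin(2*y))/(2*y), still 0/0.
After 2 applications of L'Hôpital's rule the quotient is (-4*cos(2*y))/(2); substituting y = 0 gives -2.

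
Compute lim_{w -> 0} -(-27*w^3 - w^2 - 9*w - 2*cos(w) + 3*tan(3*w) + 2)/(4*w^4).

1/48

Substitution gives 0/0 (the numerator vanishes to order 4).
Expand each term to order w^4: the coefficient of w^4 in 3·tan(3w) is 0 and in -2·cos(w) is -1/12.
Lower-order terms cancel with the polynomial part, so the numerator is (-1/12)·w^4 + o(w^4), and the limit is (-1/12)/(-4) = 1/48.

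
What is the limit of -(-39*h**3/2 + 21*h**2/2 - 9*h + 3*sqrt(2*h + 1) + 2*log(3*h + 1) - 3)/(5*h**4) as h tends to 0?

339/40

Substitution gives 0/0 (the numerator vanishes to order 4).
Expand each term to order h^4: the coefficient of h^4 in 3·√(1 + 2h) is -15/8 and in 2·ln(1 + 3h) is -81/2.
Lower-order terms cancel with the polynomial part, so the numerator is (-339/8)·h^4 + o(h^4), and the limit is (-339/8)/(-5) = 339/40.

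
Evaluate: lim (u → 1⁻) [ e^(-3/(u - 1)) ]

∞

As u → 1⁻, -3/(u - 1) → +∞, so e^(-3/(u - 1)) → ∞.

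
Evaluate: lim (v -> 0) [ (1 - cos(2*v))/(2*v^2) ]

Substitution gives 0/0.
Use (1 − cos u)/u² → 1/2 with u = 2v: the limit is 2²/(2·2) = 1.

1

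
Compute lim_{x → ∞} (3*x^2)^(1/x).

1

Base → ∞ and exponent → 0: an ∞^0 form.
Take logs: (1/x)·ln(3·x^2) = (ln 3 + 2·ln x)/x → 0.
So the limit is e^0 = 1.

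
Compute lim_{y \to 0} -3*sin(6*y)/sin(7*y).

-18/7

Substitution gives 0/0.
Divide numerator and denominator by y: sin(6y)/y → 6 and sin(7y)/y → 7, so the limit is -3·6/7 = -18/7.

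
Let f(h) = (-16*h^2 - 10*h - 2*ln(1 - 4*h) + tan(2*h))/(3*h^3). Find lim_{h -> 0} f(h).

136/9

Substitution gives 0/0; apply L'Hôpital's rule 3 times.
After differentiating numerator and denominator 3 times the quotient is (48*tan(2*h)^2/cos(2*h)^2 + 16/cos(2*h)^2 - 256/(4*h - 1)^3)/(18); at h = 0 this is 136/9.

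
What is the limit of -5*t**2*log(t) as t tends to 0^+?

This is a 0·(−∞) form. Rewrite as -5·ln(t) / t^(−2) and apply L'Hôpital:
the derivative quotient is -5·(1/t) / (−2·t^(−3)) = (5/2)·t^2 → 0.

0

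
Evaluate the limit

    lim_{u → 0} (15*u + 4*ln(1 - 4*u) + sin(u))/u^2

Substitution gives 0/0; apply L'Hôpital's rule 2 times.
After differentiating numerator and denominator 2 times the quotient is (-sin(u) - 64/(4*u - 1)^2)/(2); at u = 0 this is -32.

-32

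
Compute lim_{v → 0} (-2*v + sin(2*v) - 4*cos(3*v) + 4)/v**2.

18

Substitution gives 0/0 (the numerator vanishes to order 2).
Expand each term to order v^2: the coefficient of v^2 in -4·cos(3v) is 18 and in sin(2v) is 0.
Lower-order terms cancel with the polynomial part, so the numerator is (18)·v^2 + o(v^2), and the limit is (18)/(1) = 18.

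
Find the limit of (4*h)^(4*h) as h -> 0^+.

Base → 0⁺ and exponent → 0⁺: a 0^0 form.
Take logs: 4h·ln(4h). This is 0·(−∞); rewriting as ln(4h)/(1/(4h)) and applying L'Hôpital gives 0.
Hence the limit is e^0 = 1.

1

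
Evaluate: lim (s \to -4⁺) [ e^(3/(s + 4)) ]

∞

As s → -4⁺, 3/(s + 4) → +∞, so e^(3/(s + 4)) → ∞.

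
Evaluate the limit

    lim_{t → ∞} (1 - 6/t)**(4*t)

Write it as [(1 - 6/t)^t]^(4) · (1 - 6/t)^(0). The bracketed term tends to e^(-6) and the second factor to 1, so the limit is e^(-24).

e^(-24)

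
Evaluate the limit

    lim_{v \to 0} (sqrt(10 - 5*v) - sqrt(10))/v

-√(10)/4

Substitution gives 0/0. Multiply numerator and denominator by the conjugate √(10 - 5v) + √10.
The numerator becomes (10 - 5v) − 10 = -5v, so the expression simplifies to -5/(√(10 - 5v) + √10).
Letting v → 0 gives -5/(2√10) = -√(10)/4.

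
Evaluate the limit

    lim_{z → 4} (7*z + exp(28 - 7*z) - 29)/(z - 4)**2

Direct substitution gives 0/0.
Apply L'Hôpital: lim (7 - 7*e^(28 - 7*z))/(2*z - 8), still 0/0.
After 2 applications of L'Hôpital's rule the quotient is (49*e^(28 - 7*z))/(2); substituting z = 4 gives 49/2.

49/2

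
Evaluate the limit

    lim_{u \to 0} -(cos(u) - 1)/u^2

Direct substitution gives 0/0.
Apply L'Hôpital: lim (-sin(u))/(-2*u), still 0/0.
After 2 applications of L'Hôpital's rule the quotient is (-cos(u))/(-2); substituting u = 0 gives 1/2.

1/2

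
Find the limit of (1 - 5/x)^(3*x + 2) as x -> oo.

e^(-15)

Write it as [(1 - 5/x)^x]^(3) · (1 - 5/x)^(2). The bracketed term tends to e^(-5) and the second factor to 1, so the limit is e^(-15).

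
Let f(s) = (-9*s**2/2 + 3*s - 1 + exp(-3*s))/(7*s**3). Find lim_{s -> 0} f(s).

-9/14

Direct substitution gives 0/0.
Apply L'Hôpital: lim (-9*s + 3 - 3*e^(-3*s))/(21*s^2), still 0/0.
Apply L'Hôpital: lim (-9 + 9*e^(-3*s))/(42*s), still 0/0.
After 3 applications of L'Hôpital's rule the quotient is (-27*e^(-3*s))/(42); substituting s = 0 gives -9/14.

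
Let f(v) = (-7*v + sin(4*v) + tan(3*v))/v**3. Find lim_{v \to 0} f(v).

-5/3

Substitution gives 0/0 (the numerator vanishes to order 3).
Expand each term to order v^3: the coefficient of v^3 in tan(3v) is 9 and in sin(4v) is -32/3.
Lower-order terms cancel with the polynomial part, so the numerator is (-5/3)·v^3 + o(v^3), and the limit is (-5/3)/(1) = -5/3.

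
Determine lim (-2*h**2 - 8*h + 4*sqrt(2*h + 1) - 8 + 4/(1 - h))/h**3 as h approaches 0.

6

Substitution gives 0/0; apply L'Hôpital's rule 3 times.
After differentiating numerator and denominator 3 times the quotient is (12/(2*h + 1)^(5/2) + 24/(h - 1)^4)/(6); at h = 0 this is 6.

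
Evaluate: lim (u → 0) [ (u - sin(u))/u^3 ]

Direct substitution gives 0/0.
Apply L'Hôpital: lim (1 - cos(u))/(3*u^2), still 0/0.
Apply L'Hôpital: lim (sin(u))/(6*u), still 0/0.
After 3 applications of L'Hôpital's rule the quotient is (cos(u))/(6); substituting u = 0 gives 1/6.

1/6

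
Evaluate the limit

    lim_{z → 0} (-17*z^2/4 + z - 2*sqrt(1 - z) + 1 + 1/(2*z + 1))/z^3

-63/8

Substitution gives 0/0 (the numerator vanishes to order 3).
Expand each term to order z^3: the coefficient of z^3 in 1/(1 + 2z) is -8 and in -2·√(1 - z) is 1/8.
Lower-order terms cancel with the polynomial part, so the numerator is (-63/8)·z^3 + o(z^3), and the limit is (-63/8)/(1) = -63/8.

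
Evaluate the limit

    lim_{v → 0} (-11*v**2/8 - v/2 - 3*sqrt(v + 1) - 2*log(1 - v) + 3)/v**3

Substitution gives 0/0 (the numerator vanishes to order 3).
Expand each term to order v^3: the coefficient of v^3 in -3·√(1 + v) is -3/16 and in -2·ln(1 - v) is 2/3.
Lower-order terms cancel with the polynomial part, so the numerator is (23/48)·v^3 + o(v^3), and the limit is (23/48)/(1) = 23/48.

23/48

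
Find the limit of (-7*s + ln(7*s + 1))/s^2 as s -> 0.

Direct substitution gives 0/0.
Apply L'Hôpital: lim (-7 + 7/(7*s + 1))/(2*s), still 0/0.
After 2 applications of L'Hôpital's rule the quotient is (-49/(7*s + 1)^2)/(2); substituting s = 0 gives -49/2.

-49/2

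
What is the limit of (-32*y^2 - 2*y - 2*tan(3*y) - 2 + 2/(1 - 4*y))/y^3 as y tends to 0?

Substitution gives 0/0 (the numerator vanishes to order 3).
Expand each term to order y^3: the coefficient of y^3 in -2·tan(3y) is -18 and in 2·1/(1 - 4y) is 128.
Lower-order terms cancel with the polynomial part, so the numerator is (110)·y^3 + o(y^3), and the limit is (110)/(1) = 110.

110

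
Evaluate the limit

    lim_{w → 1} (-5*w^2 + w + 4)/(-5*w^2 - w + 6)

Since w = 1 makes numerator and denominator zero, (w - 1) divides both.
Cancelling it gives (-5*w - 4)/(-5*w - 6); now plug in w = 1 to get 9/11.

9/11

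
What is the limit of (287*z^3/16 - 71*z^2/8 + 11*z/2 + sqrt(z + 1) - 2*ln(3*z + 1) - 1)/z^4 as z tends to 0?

Substitution gives 0/0; apply L'Hôpital's rule 4 times.
After differentiating numerator and denominator 4 times the quotient is (972/(3*z + 1)^4 - 15/(16*(z + 1)^(7/2)))/(24); at z = 0 this is 5179/128.

5179/128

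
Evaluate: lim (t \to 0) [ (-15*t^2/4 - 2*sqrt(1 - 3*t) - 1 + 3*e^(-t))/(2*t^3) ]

Substitution gives 0/0; apply L'Hôpital's rule 3 times.
After differentiating numerator and denominator 3 times the quotient is (-3*e^(-t) + 81/(4*(1 - 3*t)^(5/2)))/(12); at t = 0 this is 23/16.

23/16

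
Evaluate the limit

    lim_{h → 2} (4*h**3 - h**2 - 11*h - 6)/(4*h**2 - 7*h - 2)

Direct substitution gives 0/0, so factor. Both numerator and denominator have (h - 2) as a factor.
After cancelling, the expression reduces to (4*h^2 + 7*h + 3)/(4*h + 1).
Substituting h = 2 gives 11/3.

11/3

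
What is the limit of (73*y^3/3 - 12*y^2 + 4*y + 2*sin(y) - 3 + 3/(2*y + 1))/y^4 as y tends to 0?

Substitution gives 0/0 (the numerator vanishes to order 4).
Expand each term to order y^4: the coefficient of y^4 in 3·1/(1 + 2y) is 48 and in 2·sin(y) is 0.
Lower-order terms cancel with the polynomial part, so the numerator is (48)·y^4 + o(y^4), and the limit is (48)/(1) = 48.

48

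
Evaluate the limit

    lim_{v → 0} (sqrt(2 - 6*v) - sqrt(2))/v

-3*√(2)/2

Substitution gives 0/0. Multiply numerator and denominator by the conjugate √(2 - 6v) + √2.
The numerator becomes (2 - 6v) − 2 = -6v, so the expression simplifies to -6/(√(2 - 6v) + √2).
Letting v → 0 gives -6/(2√2) = -3*√(2)/2.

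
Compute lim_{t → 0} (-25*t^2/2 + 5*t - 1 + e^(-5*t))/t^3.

-125/6

Direct substitution gives 0/0.
Apply L'Hôpital: lim (-25*t + 5 - 5*e^(-5*t))/(3*t^2), still 0/0.
Apply L'Hôpital: lim (-25 + 25*e^(-5*t))/(6*t), still 0/0.
After 3 applications of L'Hôpital's rule the quotient is (-125*e^(-5*t))/(6); substituting t = 0 gives -125/6.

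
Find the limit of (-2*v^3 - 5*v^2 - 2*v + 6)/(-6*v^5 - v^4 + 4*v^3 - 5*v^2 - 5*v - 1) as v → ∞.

0

The denominator has degree 5 and the numerator degree 3. Dividing numerator and denominator by v^5 sends every term to 0 except the leading denominator term, so the limit is 0.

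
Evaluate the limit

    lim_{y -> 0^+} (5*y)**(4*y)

1

Base → 0⁺ and exponent → 0⁺: a 0^0 form.
Take logs: 4y·ln(5y). This is 0·(−∞); rewriting as ln(5y)/(1/(4y)) and applying L'Hôpital gives 0.
Hence the limit is e^0 = 1.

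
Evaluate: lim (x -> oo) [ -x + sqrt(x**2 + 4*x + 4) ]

This has the form ∞ − ∞. Multiply and divide by the conjugate √(x^2 + 4*x + 4) + x.
That gives (4x + 4) / (√(x^2 + 4*x + 4) + x).
Divide numerator and denominator by x: the limit is 4/(2·1) = 2.

2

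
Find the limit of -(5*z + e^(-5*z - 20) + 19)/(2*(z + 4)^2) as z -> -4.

Direct substitution gives 0/0.
Apply L'Hôpital: lim (5 - 5*e^(-5*z - 20))/(-4*z - 16), still 0/0.
After 2 applications of L'Hôpital's rule the quotient is (25*e^(-5*z - 20))/(-4); substituting z = -4 gives -25/4.

-25/4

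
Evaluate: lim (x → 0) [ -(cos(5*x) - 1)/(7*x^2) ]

Direct substitution gives 0/0.
Apply L'Hôpital: lim (-5*sin(5*x))/(-14*x), still 0/0.
After 2 applications of L'Hôpital's rule the quotient is (-25*cos(5*x))/(-14); substituting x = 0 gives 25/14.

25/14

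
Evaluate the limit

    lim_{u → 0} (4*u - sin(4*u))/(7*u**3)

32/21

Direct substitution gives 0/0.
Apply L'Hôpital: lim (4 - 4*cos(4*u))/(21*u^2), still 0/0.
Apply L'Hôpital: lim (16*sin(4*u))/(42*u), still 0/0.
After 3 applications of L'Hôpital's rule the quotient is (64*cos(4*u))/(42); substituting u = 0 gives 32/21.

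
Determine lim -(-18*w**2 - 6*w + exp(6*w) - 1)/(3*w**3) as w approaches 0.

Direct substitution gives 0/0.
Apply L'Hôpital: lim (-36*w + 6*e^(6*w) - 6)/(-9*w^2), still 0/0.
Apply L'Hôpital: lim (36*e^(6*w) - 36)/(-18*w), still 0/0.
After 3 applications of L'Hôpital's rule the quotient is (216*e^(6*w))/(-18); substituting w = 0 gives -12.

-12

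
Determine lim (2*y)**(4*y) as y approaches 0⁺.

Base → 0⁺ and exponent → 0⁺: a 0^0 form.
Take logs: 4y·ln(2y). This is 0·(−∞); rewriting as ln(2y)/(1/(4y)) and applying L'Hôpital gives 0.
Hence the limit is e^0 = 1.

1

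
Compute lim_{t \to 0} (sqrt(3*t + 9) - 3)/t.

A 0/0 form; rationalise with √(9 + 3t) + √9. This collapses the numerator to 3t, leaving 3/(√(9 + 3t) + √9) → 3/(2√9) = 1/2.

1/2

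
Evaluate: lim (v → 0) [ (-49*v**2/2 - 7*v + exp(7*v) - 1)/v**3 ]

Direct substitution gives 0/0.
Apply L'Hôpital: lim (-49*v + 7*e^(7*v) - 7)/(3*v^2), still 0/0.
Apply L'Hôpital: lim (49*e^(7*v) - 49)/(6*v), still 0/0.
After 3 applications of L'Hôpital's rule the quotient is (343*e^(7*v))/(6); substituting v = 0 gives 343/6.

343/6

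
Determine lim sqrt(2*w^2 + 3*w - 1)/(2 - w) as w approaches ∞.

For large |w|, √(2*w^2 + 3*w - 1) ≈ √2·|w| and the denominator ≈ -w.
Since w → +∞, |w| = w, giving √2/(-1) = -√(2).

-√(2)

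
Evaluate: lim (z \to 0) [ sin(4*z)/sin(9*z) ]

Substitution gives 0/0.
Divide numerator and denominator by z: sin(4z)/z → 4 and sin(9z)/z → 9, so the limit is 1·4/9 = 4/9.

4/9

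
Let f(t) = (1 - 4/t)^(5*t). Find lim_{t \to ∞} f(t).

e^(-20)

Let L be the limit and take ln: ln L = lim (5t)·ln(1 - 4/t) = lim (5t)·(-4/t + O(1/t²)) = -20.
Hence L = e^(-20).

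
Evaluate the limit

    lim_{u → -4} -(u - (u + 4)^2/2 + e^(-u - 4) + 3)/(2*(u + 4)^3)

1/12

Direct substitution gives 0/0.
Apply L'Hôpital: lim (-u - e^(-u - 4) - 3)/(-6*(u + 4)^2), still 0/0.
Apply L'Hôpital: lim (e^(-u - 4) - 1)/(-12*u - 48), still 0/0.
After 3 applications of L'Hôpital's rule the quotient is (-e^(-u - 4))/(-12); substituting u = -4 gives 1/12.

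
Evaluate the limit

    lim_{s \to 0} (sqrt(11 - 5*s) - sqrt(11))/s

-5*√(11)/22

Substitution gives 0/0. Multiply numerator and denominator by the conjugate √(11 - 5s) + √11.
The numerator becomes (11 - 5s) − 11 = -5s, so the expression simplifies to -5/(√(11 - 5s) + √11).
Letting s → 0 gives -5/(2√11) = -5*√(11)/22.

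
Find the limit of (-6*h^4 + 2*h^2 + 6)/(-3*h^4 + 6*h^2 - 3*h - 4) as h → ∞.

2

Numerator and denominator both have degree 4.
Dividing every term by h^4, all lower-order terms vanish and the limit is the ratio of leading coefficients, -6/(-3) = 2.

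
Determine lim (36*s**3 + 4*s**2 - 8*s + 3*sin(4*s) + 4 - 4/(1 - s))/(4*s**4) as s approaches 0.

Substitution gives 0/0 (the numerator vanishes to order 4).
Expand each term to order s^4: the coefficient of s^4 in 3·sin(4s) is 0 and in -4·1/(1 - s) is -4.
Lower-order terms cancel with the polynomial part, so the numerator is (-4)·s^4 + o(s^4), and the limit is (-4)/(4) = -1.

-1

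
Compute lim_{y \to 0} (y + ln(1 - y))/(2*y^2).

Direct substitution gives 0/0.
Apply L'Hôpital: lim (1 - 1/(1 - y))/(4*y), still 0/0.
After 2 applications of L'Hôpital's rule the quotient is (-1/(1 - y)^2)/(4); substituting y = 0 gives -1/4.

-1/4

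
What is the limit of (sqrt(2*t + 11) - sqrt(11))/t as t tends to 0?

Substitution gives 0/0. Multiply numerator and denominator by the conjugate √(11 + 2t) + √11.
The numerator becomes (11 + 2t) − 11 = 2t, so the expression simplifies to 2/(√(11 + 2t) + √11).
Letting t → 0 gives 2/(2√11) = √(11)/11.

√(11)/11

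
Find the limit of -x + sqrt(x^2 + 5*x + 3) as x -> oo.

An ∞ − ∞ form. Rationalising with the conjugate, the difference becomes (5x + 3) / (√(x^2 + 5*x + 3) + x).
For large x the denominator behaves like 2·x, so the quotient tends to 5/2 = 5/2.

5/2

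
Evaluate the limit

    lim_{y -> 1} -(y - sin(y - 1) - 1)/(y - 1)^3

-1/6

Direct substitution gives 0/0.
Apply L'Hôpital: lim (1 - cos(y - 1))/(-3*(y - 1)^2), still 0/0.
Apply L'Hôpital: lim (sin(y - 1))/(6 - 6*y), still 0/0.
After 3 applications of L'Hôpital's rule the quotient is (cos(y - 1))/(-6); substituting y = 1 gives -1/6.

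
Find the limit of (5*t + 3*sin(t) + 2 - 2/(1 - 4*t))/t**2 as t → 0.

Substitution gives 0/0 (the numerator vanishes to order 2).
Expand each term to order t^2: the coefficient of t^2 in -2·1/(1 - 4t) is -32 and in 3·sin(t) is 0.
Lower-order terms cancel with the polynomial part, so the numerator is (-32)·t^2 + o(t^2), and the limit is (-32)/(1) = -32.

-32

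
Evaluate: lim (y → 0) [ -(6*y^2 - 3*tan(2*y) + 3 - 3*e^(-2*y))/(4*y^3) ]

1

Substitution gives 0/0; apply L'Hôpital's rule 3 times.
After differentiating numerator and denominator 3 times the quotient is (-144*tan(2*y)^4 - 192*tan(2*y)^2 - 48 + 24*e^(-2*y))/(-24); at y = 0 this is 1.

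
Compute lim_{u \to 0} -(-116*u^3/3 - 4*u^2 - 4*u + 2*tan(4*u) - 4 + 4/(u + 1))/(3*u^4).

-4/3

Substitution gives 0/0 (the numerator vanishes to order 4).
Expand each term to order u^4: the coefficient of u^4 in 2·tan(4u) is 0 and in 4·1/(1 + u) is 4.
Lower-order terms cancel with the polynomial part, so the numerator is (4)·u^4 + o(u^4), and the limit is (4)/(-3) = -4/3.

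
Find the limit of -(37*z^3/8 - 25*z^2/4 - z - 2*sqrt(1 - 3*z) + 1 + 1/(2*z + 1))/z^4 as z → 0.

-1429/64

Substitution gives 0/0; apply L'Hôpital's rule 4 times.
After differentiating numerator and denominator 4 times the quotient is (384/(2*z + 1)^5 + 1215/(8*(1 - 3*z)^(7/2)))/(-24); at z = 0 this is -1429/64.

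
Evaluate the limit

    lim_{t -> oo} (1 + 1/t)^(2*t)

Let L be the limit and take ln: ln L = lim (2t)·ln(1 + 1/t) = lim (2t)·(1/t + O(1/t²)) = 2.
Hence L = e^(2).

e^(2)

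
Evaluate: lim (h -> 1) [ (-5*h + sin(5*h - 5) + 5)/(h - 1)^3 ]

Direct substitution gives 0/0.
Apply L'Hôpital: lim (5*cos(5*h - 5) - 5)/(3*(h - 1)^2), still 0/0.
Apply L'Hôpital: lim (-25*sin(5*h - 5))/(6*h - 6), still 0/0.
After 3 applications of L'Hôpital's rule the quotient is (-125*cos(5*h - 5))/(6); substituting h = 1 gives -125/6.

-125/6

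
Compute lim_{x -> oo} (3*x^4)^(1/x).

1

Base → ∞ and exponent → 0: an ∞^0 form.
Take logs: (1/x)·ln(3·x^4) = (ln 3 + 4·ln x)/x → 0.
So the limit is e^0 = 1.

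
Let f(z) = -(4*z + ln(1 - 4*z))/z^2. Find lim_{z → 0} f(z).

8

Direct substitution gives 0/0.
Apply L'Hôpital: lim (4 - 4/(1 - 4*z))/(-2*z), still 0/0.
After 2 applications of L'Hôpital's rule the quotient is (-16/(1 - 4*z)^2)/(-2); substituting z = 0 gives 8.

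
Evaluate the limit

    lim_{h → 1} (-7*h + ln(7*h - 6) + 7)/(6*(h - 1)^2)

-49/12

Direct substitution gives 0/0.
Apply L'Hôpital: lim (-7 + 7/(7*h - 6))/(12*h - 12), still 0/0.
After 2 applications of L'Hôpital's rule the quotient is (-49/(7*h - 6)^2)/(12); substituting h = 1 gives -49/12.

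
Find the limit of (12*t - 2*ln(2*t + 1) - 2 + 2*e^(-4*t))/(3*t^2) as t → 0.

20/3

Substitution gives 0/0; apply L'Hôpital's rule 2 times.
After differentiating numerator and denominator 2 times the quotient is (32*e^(-4*t) + 8/(2*t + 1)^2)/(6); at t = 0 this is 20/3.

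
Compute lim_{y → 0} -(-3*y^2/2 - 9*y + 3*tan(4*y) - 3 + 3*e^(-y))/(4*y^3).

-127/8

Substitution gives 0/0; apply L'Hôpital's rule 3 times.
After differentiating numerator and denominator 3 times the quotient is (3*(128*(3*tan(4*y)^2 + 1)*e^(y)/cos(4*y)^2 - 1)*e^(-y))/(-24); at y = 0 this is -127/8.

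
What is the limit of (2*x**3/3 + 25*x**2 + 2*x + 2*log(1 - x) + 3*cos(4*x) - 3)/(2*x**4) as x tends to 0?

63/4

Substitution gives 0/0 (the numerator vanishes to order 4).
Expand each term to order x^4: the coefficient of x^4 in 3·cos(4x) is 32 and in 2·ln(1 - x) is -1/2.
Lower-order terms cancel with the polynomial part, so the numerator is (63/2)·x^4 + o(x^4), and the limit is (63/2)/(2) = 63/4.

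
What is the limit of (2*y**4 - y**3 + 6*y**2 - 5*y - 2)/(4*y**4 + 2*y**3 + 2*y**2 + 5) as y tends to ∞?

Numerator and denominator both have degree 4.
Dividing every term by y^4, all lower-order terms vanish and the limit is the ratio of leading coefficients, 2/(4) = 1/2.

1/2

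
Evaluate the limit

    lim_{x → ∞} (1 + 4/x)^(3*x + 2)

e^(12)

Write it as [(1 + 4/x)^x]^(3) · (1 + 4/x)^(2). The bracketed term tends to e^(4) and the second factor to 1, so the limit is e^(12).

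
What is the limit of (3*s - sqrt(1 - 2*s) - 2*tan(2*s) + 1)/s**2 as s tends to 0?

1/2

Substitution gives 0/0; apply L'Hôpital's rule 2 times.
After differentiating numerator and denominator 2 times the quotient is (-16*tan(2*s)/cos(2*s)^2 + (1 - 2*s)^(-3/2))/(2); at s = 0 this is 1/2.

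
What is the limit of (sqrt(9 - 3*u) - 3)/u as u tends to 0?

A 0/0 form; rationalise with √(9 - 3u) + √9. This collapses the numerator to -3u, leaving -3/(√(9 - 3u) + √9) → -3/(2√9) = -1/2.

-1/2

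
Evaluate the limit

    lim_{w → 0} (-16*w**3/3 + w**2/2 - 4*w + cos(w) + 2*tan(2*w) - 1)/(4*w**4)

Substitution gives 0/0 (the numerator vanishes to order 4).
Expand each term to order w^4: the coefficient of w^4 in cos(w) is 1/24 and in 2·tan(2w) is 0.
Lower-order terms cancel with the polynomial part, so the numerator is (1/24)·w^4 + o(w^4), and the limit is (1/24)/(4) = 1/96.

1/96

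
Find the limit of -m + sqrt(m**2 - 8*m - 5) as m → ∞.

-4

This has the form ∞ − ∞. Multiply and divide by the conjugate √(m^2 - 8*m - 5) + m.
That gives (-8m - 5) / (√(m^2 - 8*m - 5) + m).
Divide numerator and denominator by m: the limit is -8/(2·1) = -4.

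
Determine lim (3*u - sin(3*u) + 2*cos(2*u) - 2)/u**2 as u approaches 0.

-4

Substitution gives 0/0 (the numerator vanishes to order 2).
Expand each term to order u^2: the coefficient of u^2 in 2·cos(2u) is -4 and in −sin(3u) is 0.
Lower-order terms cancel with the polynomial part, so the numerator is (-4)·u^2 + o(u^2), and the limit is (-4)/(1) = -4.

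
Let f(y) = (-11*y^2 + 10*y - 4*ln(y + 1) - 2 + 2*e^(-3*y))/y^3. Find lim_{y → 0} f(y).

Substitution gives 0/0 (the numerator vanishes to order 3).
Expand each term to order y^3: the coefficient of y^3 in -4·ln(1 + y) is -4/3 and in 2·e^(-3y) is -9.
Lower-order terms cancel with the polynomial part, so the numerator is (-31/3)·y^3 + o(y^3), and the limit is (-31/3)/(1) = -31/3.

-31/3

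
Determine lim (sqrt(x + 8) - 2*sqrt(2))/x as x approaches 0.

√(2)/8

A 0/0 form; rationalise with √(8 + x) + √8. This collapses the numerator to x, leaving 1/(√(8 + x) + √8) → 1/(2√8) = √(2)/8.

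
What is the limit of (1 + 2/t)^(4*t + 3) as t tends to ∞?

The base → 1 and the exponent → ∞: a 1^∞ form.
Take logarithms: (4t + 3)·ln(1 + 2/t). Since ln(1+u) ~ u for small u, this behaves like (4t)·(2/t) → 8.
So the limit is e^(8).

e^(8)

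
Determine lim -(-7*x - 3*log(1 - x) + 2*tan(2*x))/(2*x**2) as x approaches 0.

-3/4

Substitution gives 0/0; apply L'Hôpital's rule 2 times.
After differentiating numerator and denominator 2 times the quotient is (16*tan(2*x)/cos(2*x)^2 + 3/(x - 1)^2)/(-4); at x = 0 this is -3/4.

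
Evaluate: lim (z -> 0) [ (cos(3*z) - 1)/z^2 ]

Direct substitution gives 0/0.
Apply L'Hôpital: lim (-3*sin(3*z))/(2*z), still 0/0.
After 2 applications of L'Hôpital's rule the quotient is (-9*cos(3*z))/(2); substituting z = 0 gives -9/2.

-9/2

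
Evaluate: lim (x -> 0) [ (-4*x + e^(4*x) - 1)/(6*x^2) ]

Direct substitution gives 0/0.
Apply L'Hôpital: lim (4*e^(4*x) - 4)/(12*x), still 0/0.
After 2 applications of L'Hôpital's rule the quotient is (16*e^(4*x))/(12); substituting x = 0 gives 4/3.

4/3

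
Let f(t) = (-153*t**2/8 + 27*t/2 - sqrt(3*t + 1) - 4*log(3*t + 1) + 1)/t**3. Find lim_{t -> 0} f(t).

-603/16

Substitution gives 0/0 (the numerator vanishes to order 3).
Expand each term to order t^3: the coefficient of t^3 in −√(1 + 3t) is -27/16 and in -4·ln(1 + 3t) is -36.
Lower-order terms cancel with the polynomial part, so the numerator is (-603/16)·t^3 + o(t^3), and the limit is (-603/16)/(1) = -603/16.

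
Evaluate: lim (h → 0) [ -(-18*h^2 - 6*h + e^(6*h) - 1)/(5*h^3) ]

Direct substitution gives 0/0.
Apply L'Hôpital: lim (-36*h + 6*e^(6*h) - 6)/(-15*h^2), still 0/0.
Apply L'Hôpital: lim (36*e^(6*h) - 36)/(-30*h), still 0/0.
After 3 applications of L'Hôpital's rule the quotient is (216*e^(6*h))/(-30); substituting h = 0 gives -36/5.

-36/5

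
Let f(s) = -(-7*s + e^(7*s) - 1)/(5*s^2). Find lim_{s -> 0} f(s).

-49/10

Direct substitution gives 0/0.
Apply L'Hôpital: lim (7*e^(7*s) - 7)/(-10*s), still 0/0.
After 2 applications of L'Hôpital's rule the quotient is (49*e^(7*s))/(-10); substituting s = 0 gives -49/10.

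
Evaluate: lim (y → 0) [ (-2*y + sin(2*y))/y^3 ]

Direct substitution gives 0/0.
Apply L'Hôpital: lim (2*cos(2*y) - 2)/(3*y^2), still 0/0.
Apply L'Hôpital: lim (-4*sin(2*y))/(6*y), still 0/0.
After 3 applications of L'Hôpital's rule the quotient is (-8*cos(2*y))/(6); substituting y = 0 gives -4/3.

-4/3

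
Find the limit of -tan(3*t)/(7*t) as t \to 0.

Substitution gives 0/0.
Since tan(u)/u → 1 as u → 0, tan(3t)/(3t) → 1 and the limit is 3/(-7) = -3/7.

-3/7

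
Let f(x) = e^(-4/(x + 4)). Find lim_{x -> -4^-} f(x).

∞

As x → -4⁻, -4/(x + 4) → +∞, so e^(-4/(x + 4)) → ∞.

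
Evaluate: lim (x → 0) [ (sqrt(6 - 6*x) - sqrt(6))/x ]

-√(6)/2

A 0/0 form; rationalise with √(6 - 6x) + √6. This collapses the numerator to -6x, leaving -6/(√(6 - 6x) + √6) → -6/(2√6) = -√(6)/2.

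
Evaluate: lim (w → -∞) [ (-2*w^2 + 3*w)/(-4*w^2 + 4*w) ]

Numerator and denominator both have degree 2.
Dividing every term by w^2, all lower-order terms vanish and the limit is the ratio of leading coefficients, -2/(-4) = 1/2.

1/2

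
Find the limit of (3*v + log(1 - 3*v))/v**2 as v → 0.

Direct substitution gives 0/0.
Apply L'Hôpital: lim (3 - 3/(1 - 3*v))/(2*v), still 0/0.
After 2 applications of L'Hôpital's rule the quotient is (-9/(1 - 3*v)^2)/(2); substituting v = 0 gives -9/2.

-9/2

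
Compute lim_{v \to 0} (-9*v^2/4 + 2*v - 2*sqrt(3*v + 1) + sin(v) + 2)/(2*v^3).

-85/48

Substitution gives 0/0 (the numerator vanishes to order 3).
Expand each term to order v^3: the coefficient of v^3 in sin(v) is -1/6 and in -2·√(1 + 3v) is -27/8.
Lower-order terms cancel with the polynomial part, so the numerator is (-85/24)·v^3 + o(v^3), and the limit is (-85/24)/(2) = -85/48.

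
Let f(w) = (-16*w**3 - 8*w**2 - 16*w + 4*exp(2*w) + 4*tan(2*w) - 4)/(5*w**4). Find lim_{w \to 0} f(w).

8/15

Substitution gives 0/0 (the numerator vanishes to order 4).
Expand each term to order w^4: the coefficient of w^4 in 4·e^(2w) is 8/3 and in 4·tan(2w) is 0.
Lower-order terms cancel with the polynomial part, so the numerator is (8/3)·w^4 + o(w^4), and the limit is (8/3)/(5) = 8/15.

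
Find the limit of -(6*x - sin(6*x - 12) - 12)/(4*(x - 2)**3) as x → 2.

-9

Direct substitution gives 0/0.
Apply L'Hôpital: lim (6 - 6*cos(6*x - 12))/(-12*(x - 2)^2), still 0/0.
Apply L'Hôpital: lim (36*sin(6*x - 12))/(48 - 24*x), still 0/0.
After 3 applications of L'Hôpital's rule the quotient is (216*cos(6*x - 12))/(-24); substituting x = 2 gives -9.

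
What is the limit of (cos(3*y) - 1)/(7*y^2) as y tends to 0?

-9/14

Direct substitution gives 0/0.
Apply L'Hôpital: lim (-3*sin(3*y))/(14*y), still 0/0.
After 2 applications of L'Hôpital's rule the quotient is (-9*cos(3*y))/(14); substituting y = 0 gives -9/14.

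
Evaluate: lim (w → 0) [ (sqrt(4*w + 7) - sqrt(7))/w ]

A 0/0 form; rationalise with √(7 + 4w) + √7. This collapses the numerator to 4w, leaving 4/(√(7 + 4w) + √7) → 4/(2√7) = 2*√(7)/7.

2*√(7)/7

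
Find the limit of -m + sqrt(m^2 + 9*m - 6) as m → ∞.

9/2

This has the form ∞ − ∞. Multiply and divide by the conjugate √(m^2 + 9*m - 6) + m.
That gives (9m - 6) / (√(m^2 + 9*m - 6) + m).
Divide numerator and denominator by m: the limit is 9/(2·1) = 9/2.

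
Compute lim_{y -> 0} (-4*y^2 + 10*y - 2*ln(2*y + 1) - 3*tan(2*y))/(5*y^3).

-8/3

Substitution gives 0/0; apply L'Hôpital's rule 3 times.
After differentiating numerator and denominator 3 times the quotient is (-96*tan(2*y)^2/cos(2*y)^2 - 48/cos(2*y)^4 - 32/(2*y + 1)^3)/(30); at y = 0 this is -8/3.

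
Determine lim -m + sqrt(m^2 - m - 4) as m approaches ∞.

An ∞ − ∞ form. Rationalising with the conjugate, the difference becomes (-m - 4) / (√(m^2 - m - 4) + m).
For large m the denominator behaves like 2·m, so the quotient tends to -1/2 = -1/2.

-1/2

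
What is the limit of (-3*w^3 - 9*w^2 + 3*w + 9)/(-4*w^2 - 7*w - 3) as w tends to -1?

At w = -1 both the top and bottom vanish — a removable singularity. Factoring out (w + 1) from each leaves (-3*w^2 - 6*w + 9)/(-4*w - 3), which at w = -1 equals 12.

12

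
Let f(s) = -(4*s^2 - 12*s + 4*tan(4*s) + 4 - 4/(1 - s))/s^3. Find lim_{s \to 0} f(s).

Substitution gives 0/0 (the numerator vanishes to order 3).
Expand each term to order s^3: the coefficient of s^3 in 4·tan(4s) is 256/3 and in -4·1/(1 - s) is -4.
Lower-order terms cancel with the polynomial part, so the numerator is (244/3)·s^3 + o(s^3), and the limit is (244/3)/(-1) = -244/3.

-244/3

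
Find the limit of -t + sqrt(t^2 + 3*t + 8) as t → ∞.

3/2

An ∞ − ∞ form. Rationalising with the conjugate, the difference becomes (3t + 8) / (√(t^2 + 3*t + 8) + t).
For large t the denominator behaves like 2·t, so the quotient tends to 3/2 = 3/2.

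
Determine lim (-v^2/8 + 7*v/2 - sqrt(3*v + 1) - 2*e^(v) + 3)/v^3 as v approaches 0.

-97/48

Substitution gives 0/0 (the numerator vanishes to order 3).
Expand each term to order v^3: the coefficient of v^3 in -2·e^(v) is -1/3 and in −√(1 + 3v) is -27/16.
Lower-order terms cancel with the polynomial part, so the numerator is (-97/48)·v^3 + o(v^3), and the limit is (-97/48)/(1) = -97/48.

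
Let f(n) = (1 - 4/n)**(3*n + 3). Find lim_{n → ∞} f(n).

e^(-12)

Let L be the limit and take ln: ln L = lim (3n + 3)·ln(1 - 4/n) = lim (3n + 3)·(-4/n + O(1/n²)) = -12.
Hence L = e^(-12).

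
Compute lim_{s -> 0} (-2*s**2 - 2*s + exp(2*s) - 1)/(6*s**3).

Direct substitution gives 0/0.
Apply L'Hôpital: lim (-4*s + 2*e^(2*s) - 2)/(18*s^2), still 0/0.
Apply L'Hôpital: lim (4*e^(2*s) - 4)/(36*s), still 0/0.
After 3 applications of L'Hôpital's rule the quotient is (8*e^(2*s))/(36); substituting s = 0 gives 2/9.

2/9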